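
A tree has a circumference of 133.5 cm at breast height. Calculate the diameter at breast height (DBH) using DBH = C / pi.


DBH = C / pi = 133.5 / 3.141593 = 42.4944 ≈ 42.49 cm

42.49 cm


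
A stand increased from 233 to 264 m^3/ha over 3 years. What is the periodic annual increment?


PAI = (V2 - V1) / period = (264 - 233) / 3 = 31 / 3 = 10.3333 ≈ 10.33 m^3/ha/yr

10.33 m^3/ha/yr


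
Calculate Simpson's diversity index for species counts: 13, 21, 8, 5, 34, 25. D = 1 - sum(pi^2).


Total N = 13 + 21 + 8 + 5 + 34 + 25 = 106
Per-species terms:
  p = 13/106 = 0.122642; p^2 = 0.122642^2 = 0.015041
  p = 21/106 = 0.198113; p^2 = 0.198113^2 = 0.039249
  p = 8/106 = 0.075472; p^2 = 0.075472^2 = 0.005696
  p = 5/106 = 0.047170; p^2 = 0.047170^2 = 0.002225
  p = 34/106 = 0.320755; p^2 = 0.320755^2 = 0.102884
  p = 25/106 = 0.235849; p^2 = 0.235849^2 = 0.055625
sum(p^2) = 0.015041 + 0.039249 + 0.005696 + 0.002225 + 0.102884 + 0.055625 = 0.220720
D = 1 - 0.220720 = 0.779280 ≈ 0.7793

0.7793


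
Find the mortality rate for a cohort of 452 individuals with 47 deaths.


Mortality rate = 47 / 452 = 0.103982 ≈ 0.1040

0.1040


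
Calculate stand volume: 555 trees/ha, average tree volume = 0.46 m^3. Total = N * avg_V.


V_stand = 555 * 0.46 = 255.3 m^3/ha

255.3 m^3/ha


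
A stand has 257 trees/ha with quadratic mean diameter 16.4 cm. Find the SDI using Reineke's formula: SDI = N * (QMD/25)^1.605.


QMD/25 = 16.4/25 = 0.656
(0.656)^1.605 = exp(1.605 * ln(0.656)) = exp(1.605 * (-0.421594)) = exp(-0.676658) = 0.508313
SDI = 257 * 0.508313 = 130.636 ≈ 131

131


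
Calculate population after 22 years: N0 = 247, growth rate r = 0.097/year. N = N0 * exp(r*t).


r*t = 0.097 * 22 = 2.134
exp(2.134) = 8.44859
N = 247 * 8.44859 = 2086.80 ≈ 2087

2087


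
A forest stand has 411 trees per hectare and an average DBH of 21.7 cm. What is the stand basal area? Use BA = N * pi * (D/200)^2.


(D/200)^2 = (21.7/200)^2 = 0.1085^2 = 0.01177225
Individual BA = 3.141593 * 0.01177225 = 0.0369836 m^2
Stand BA = 411 * 0.0369836 = 15.2003 ≈ 15.20 m^2/ha

15.20 m^2/ha


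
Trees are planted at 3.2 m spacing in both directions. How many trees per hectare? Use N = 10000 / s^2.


N = 10000 / 3.2^2 = 10000 / 10.24 = 976.563 ≈ 977 trees/ha

977 trees/ha


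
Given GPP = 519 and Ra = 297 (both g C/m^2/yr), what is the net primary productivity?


NPP = GPP - Ra = 519 - 297 = 222 g C/m^2/yr

222 g C/m^2/yr


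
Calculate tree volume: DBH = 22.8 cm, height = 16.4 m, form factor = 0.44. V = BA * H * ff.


(D/200)^2 = (22.8/200)^2 = 0.114^2 = 0.012996
BA = 3.141593 * 0.012996 = 0.0408281 m^2
V = 0.0408281 * 16.4 * 0.44 = 0.294616 ≈ 0.295 m^3

0.295 m^3


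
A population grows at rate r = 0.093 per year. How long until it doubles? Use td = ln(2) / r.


td = ln(2) / 0.093 = 0.693147 / 0.093 = 7.45319 ≈ 7.5 years

7.5 years


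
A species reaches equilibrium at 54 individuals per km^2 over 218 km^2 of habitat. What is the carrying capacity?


K = 54 * 218 = 11772 individuals

11772 individuals


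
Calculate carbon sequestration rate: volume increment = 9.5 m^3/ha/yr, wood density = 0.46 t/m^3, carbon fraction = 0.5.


C = 9.5 * 0.46 * 0.5 = 2.185 ≈ 2.19 t C/ha/yr

2.19 t C/ha/yr


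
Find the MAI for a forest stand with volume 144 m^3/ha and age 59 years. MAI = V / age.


MAI = 144 / 59 = 2.4407 ≈ 2.44 m^3/ha/yr

2.44 m^3/ha/yr


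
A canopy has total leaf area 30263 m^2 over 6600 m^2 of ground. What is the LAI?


LAI = 30263 / 6600 = 4.5853 ≈ 4.59

4.59


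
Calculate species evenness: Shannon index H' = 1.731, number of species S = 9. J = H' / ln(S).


ln(9) = 2.19722
J = H' / ln(S) = 1.731 / 2.19722 = 0.787814 ≈ 0.7878

0.7878


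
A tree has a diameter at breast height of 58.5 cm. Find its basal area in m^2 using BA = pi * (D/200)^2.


D/200 = 58.5/200 = 0.2925 m
(D/200)^2 = 0.2925^2 = 0.08555625
BA = 3.141593 * 0.08555625 = 0.268783 ≈ 0.2688 m^2

0.2688 m^2


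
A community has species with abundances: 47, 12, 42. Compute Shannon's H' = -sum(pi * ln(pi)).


Total N = 47 + 12 + 42 = 101
Per-species terms:
  p = 47/101 = 0.465347; ln(p) = -0.764972; p*ln(p) = 0.465347 * (-0.764972) = -0.355977
  p = 12/101 = 0.118812; ln(p) = -2.130213; p*ln(p) = 0.118812 * (-2.130213) = -0.253095
  p = 42/101 = 0.415842; ln(p) = -0.877450; p*ln(p) = 0.415842 * (-0.877450) = -0.364881
sum(p*ln(p)) = (-0.355977) + (-0.253095) + (-0.364881) = -0.973953
H' = -(-0.973953) = 0.973953 ≈ 0.9740

0.9740


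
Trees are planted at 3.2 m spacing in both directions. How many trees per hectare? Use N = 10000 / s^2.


N = 10000 / 3.2^2 = 10000 / 10.24 = 976.563 ≈ 977 trees/ha

977 trees/ha


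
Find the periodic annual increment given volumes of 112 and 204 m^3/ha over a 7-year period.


PAI = (V2 - V1) / period = (204 - 112) / 7 = 92 / 7 = 13.1429 ≈ 13.14 m^3/ha/yr

13.14 m^3/ha/yr


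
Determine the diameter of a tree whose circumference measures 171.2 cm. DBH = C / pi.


DBH = C / pi = 171.2 / 3.141593 = 54.4946 ≈ 54.49 cm

54.49 cm


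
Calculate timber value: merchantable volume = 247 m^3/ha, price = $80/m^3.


Value = 247 * 80 = $19760/ha

$19760/ha


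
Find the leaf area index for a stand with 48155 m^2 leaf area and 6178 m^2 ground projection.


LAI = 48155 / 6178 = 7.7946 ≈ 7.79

7.79


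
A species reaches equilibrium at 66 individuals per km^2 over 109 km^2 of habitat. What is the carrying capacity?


K = 66 * 109 = 7194 individuals

7194 individuals


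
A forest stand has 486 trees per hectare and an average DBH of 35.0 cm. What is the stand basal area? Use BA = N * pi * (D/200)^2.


(D/200)^2 = (35.0/200)^2 = 0.175^2 = 0.030625
Individual BA = 3.141593 * 0.030625 = 0.0962113 m^2
Stand BA = 486 * 0.0962113 = 46.7587 ≈ 46.76 m^2/ha

46.76 m^2/ha


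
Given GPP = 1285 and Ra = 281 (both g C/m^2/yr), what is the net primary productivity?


NPP = GPP - Ra = 1285 - 281 = 1004 g C/m^2/yr

1004 g C/m^2/yr


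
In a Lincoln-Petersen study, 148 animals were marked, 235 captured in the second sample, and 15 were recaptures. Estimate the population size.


N = M * C / R = 148 * 235 / 15 = 34780 / 15 = 2318.67 ≈ 2319

2319 individuals


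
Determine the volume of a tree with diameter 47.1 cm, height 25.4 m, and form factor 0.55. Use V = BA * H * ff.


(D/200)^2 = (47.1/200)^2 = 0.2355^2 = 0.05546025
BA = 3.141593 * 0.05546025 = 0.174234 m^2
V = 0.174234 * 25.4 * 0.55 = 2.43405 ≈ 2.434 m^3

2.434 m^3


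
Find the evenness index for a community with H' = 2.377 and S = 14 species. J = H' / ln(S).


ln(14) = 2.63906
J = H' / ln(S) = 2.377 / 2.63906 = 0.900699 ≈ 0.9007

0.9007


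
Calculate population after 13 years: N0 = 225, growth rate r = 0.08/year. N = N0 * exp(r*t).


r*t = 0.08 * 13 = 1.04
exp(1.04) = 2.82922
N = 225 * 2.82922 = 636.575 ≈ 637

637


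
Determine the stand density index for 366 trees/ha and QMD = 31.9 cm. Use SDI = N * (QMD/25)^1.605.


QMD/25 = 31.9/25 = 1.276
(1.276)^1.605 = exp(1.605 * ln(1.276)) = exp(1.605 * 0.243730) = exp(0.391187) = 1.47874
SDI = 366 * 1.47874 = 541.219 ≈ 541

541


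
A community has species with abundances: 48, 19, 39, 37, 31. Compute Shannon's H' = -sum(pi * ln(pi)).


Total N = 48 + 19 + 39 + 37 + 31 = 174
Per-species terms:
  p = 48/174 = 0.275862; ln(p) = -1.287855; p*ln(p) = 0.275862 * (-1.287855) = -0.355270
  p = 19/174 = 0.109195; ln(p) = -2.214620; p*ln(p) = 0.109195 * (-2.214620) = -0.241825
  p = 39/174 = 0.224138; ln(p) = -1.495493; p*ln(p) = 0.224138 * (-1.495493) = -0.335197
  p = 37/174 = 0.212644; ln(p) = -1.548136; p*ln(p) = 0.212644 * (-1.548136) = -0.329202
  p = 31/174 = 0.178161; ln(p) = -1.725068; p*ln(p) = 0.178161 * (-1.725068) = -0.307340
sum(p*ln(p)) = (-0.355270) + (-0.241825) + (-0.335197) + (-0.329202) + (-0.307340) = -1.568834
H' = -(-1.568834) = 1.568834 ≈ 1.5688

1.5688


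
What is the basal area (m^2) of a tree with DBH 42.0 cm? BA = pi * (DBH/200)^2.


D/200 = 42.0/200 = 0.21 m
(D/200)^2 = 0.21^2 = 0.0441
BA = 3.141593 * 0.0441 = 0.138544 ≈ 0.1385 m^2

0.1385 m^2


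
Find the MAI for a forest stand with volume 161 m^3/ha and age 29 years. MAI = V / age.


MAI = 161 / 29 = 5.5517 ≈ 5.55 m^3/ha/yr

5.55 m^3/ha/yr


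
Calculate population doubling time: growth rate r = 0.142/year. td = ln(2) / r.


td = ln(2) / 0.142 = 0.693147 / 0.142 = 4.88132 ≈ 4.9 years

4.9 years


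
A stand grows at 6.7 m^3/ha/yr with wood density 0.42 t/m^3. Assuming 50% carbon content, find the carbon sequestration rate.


C = 6.7 * 0.42 * 0.5 = 1.407 ≈ 1.41 t C/ha/yr

1.41 t C/ha/yr


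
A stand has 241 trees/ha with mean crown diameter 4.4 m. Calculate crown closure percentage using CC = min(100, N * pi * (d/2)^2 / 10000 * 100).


(d/2)^2 = (4.4/2)^2 = 2.2^2 = 4.84
Crown area = 3.141593 * 4.84 = 15.2053 m^2
N * area / 10000 * 100 = 241 * 15.2053 / 10000 * 100 = 36.6448
CC = min(100, 36.6448) = 36.6448 ≈ 36.6%

36.6%


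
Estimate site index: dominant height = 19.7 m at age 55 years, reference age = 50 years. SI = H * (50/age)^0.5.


50/55 = 0.909091
(0.909091)^0.5 = 0.953463
SI = 19.7 * 0.953463 = 18.7832 ≈ 18.8 m

18.8 m


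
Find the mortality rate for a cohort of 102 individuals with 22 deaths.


Mortality rate = 22 / 102 = 0.215686 ≈ 0.2157

0.2157


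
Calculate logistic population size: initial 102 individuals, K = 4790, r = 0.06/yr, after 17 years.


(K - N0)/N0 = (4790 - 102)/102 = 4688/102 = 45.9608
r*t = 0.06 * 17 = 1.02; exp(-1.02) = 0.360595
45.9608 * 0.360595 = 16.5732
1 + 16.5732 = 17.5732
N = 4790 / 17.5732 = 272.574 ≈ 273

273


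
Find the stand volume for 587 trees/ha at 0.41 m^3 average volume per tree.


V_stand = 587 * 0.41 = 240.67 ≈ 240.7 m^3/ha

240.7 m^3/ha


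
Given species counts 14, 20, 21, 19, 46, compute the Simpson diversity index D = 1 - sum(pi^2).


Total N = 14 + 20 + 21 + 19 + 46 = 120
Per-species terms:
  p = 14/120 = 0.116667; p^2 = 0.116667^2 = 0.013611
  p = 20/120 = 0.166667; p^2 = 0.166667^2 = 0.027778
  p = 21/120 = 0.175000; p^2 = 0.175000^2 = 0.030625
  p = 19/120 = 0.158333; p^2 = 0.158333^2 = 0.025069
  p = 46/120 = 0.383333; p^2 = 0.383333^2 = 0.146944
sum(p^2) = 0.013611 + 0.027778 + 0.030625 + 0.025069 + 0.146944 = 0.244027
D = 1 - 0.244027 = 0.755973 ≈ 0.7560

0.7560


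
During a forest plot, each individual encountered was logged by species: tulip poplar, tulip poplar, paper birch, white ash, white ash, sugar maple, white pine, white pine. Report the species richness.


Total individuals logged = 8
Distinct species (count of individuals): tulip poplar (2), paper birch (1), white ash (2), sugar maple (1), white pine (2)
Species richness = number of distinct species = 5

5


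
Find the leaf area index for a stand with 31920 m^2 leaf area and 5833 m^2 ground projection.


LAI = 31920 / 5833 = 5.4723 ≈ 5.47

5.47


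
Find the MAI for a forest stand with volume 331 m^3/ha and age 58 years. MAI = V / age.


MAI = 331 / 58 = 5.7069 ≈ 5.71 m^3/ha/yr

5.71 m^3/ha/yr


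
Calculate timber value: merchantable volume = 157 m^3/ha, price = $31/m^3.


Value = 157 * 31 = $4867/ha

$4867/ha


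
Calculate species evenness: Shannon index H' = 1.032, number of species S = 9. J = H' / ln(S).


ln(9) = 2.19722
J = H' / ln(S) = 1.032 / 2.19722 = 0.469684 ≈ 0.4697

0.4697


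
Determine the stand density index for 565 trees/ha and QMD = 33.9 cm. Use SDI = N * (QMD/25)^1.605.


QMD/25 = 33.9/25 = 1.356
(1.356)^1.605 = exp(1.605 * ln(1.356)) = exp(1.605 * 0.304539) = exp(0.488785) = 1.63033
SDI = 565 * 1.63033 = 921.136 ≈ 921

921


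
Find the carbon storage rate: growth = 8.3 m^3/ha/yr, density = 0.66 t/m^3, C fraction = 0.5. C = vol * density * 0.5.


C = 8.3 * 0.66 * 0.5 = 2.739 ≈ 2.74 t C/ha/yr

2.74 t C/ha/yr


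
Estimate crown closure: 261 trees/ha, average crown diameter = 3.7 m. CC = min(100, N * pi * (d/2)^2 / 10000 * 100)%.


(d/2)^2 = (3.7/2)^2 = 1.85^2 = 3.4225
Crown area = 3.141593 * 3.4225 = 10.7521 m^2
N * area / 10000 * 100 = 261 * 10.7521 / 10000 * 100 = 28.0630
CC = min(100, 28.0630) = 28.0630 ≈ 28.1%

28.1%


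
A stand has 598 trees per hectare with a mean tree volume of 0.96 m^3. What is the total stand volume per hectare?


V_stand = 598 * 0.96 = 574.08 ≈ 574.1 m^3/ha

574.1 m^3/ha


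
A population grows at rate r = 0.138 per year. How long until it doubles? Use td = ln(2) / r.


td = ln(2) / 0.138 = 0.693147 / 0.138 = 5.02280 ≈ 5.0 years

5.0 years


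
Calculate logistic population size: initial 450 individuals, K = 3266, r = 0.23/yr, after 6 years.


(K - N0)/N0 = (3266 - 450)/450 = 2816/450 = 6.25778
r*t = 0.23 * 6 = 1.38; exp(-1.38) = 0.251579
6.25778 * 0.251579 = 1.57433
1 + 1.57433 = 2.57433
N = 3266 / 2.57433 = 1268.68 ≈ 1269

1269


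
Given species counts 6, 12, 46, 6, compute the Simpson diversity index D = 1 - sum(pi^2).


Total N = 6 + 12 + 46 + 6 = 70
Per-species terms:
  p = 6/70 = 0.085714; p^2 = 0.085714^2 = 0.007347
  p = 12/70 = 0.171429; p^2 = 0.171429^2 = 0.029388
  p = 46/70 = 0.657143; p^2 = 0.657143^2 = 0.431837
  p = 6/70 = 0.085714; p^2 = 0.085714^2 = 0.007347
sum(p^2) = 0.007347 + 0.029388 + 0.431837 + 0.007347 = 0.475919
D = 1 - 0.475919 = 0.524081 ≈ 0.5241

0.5241


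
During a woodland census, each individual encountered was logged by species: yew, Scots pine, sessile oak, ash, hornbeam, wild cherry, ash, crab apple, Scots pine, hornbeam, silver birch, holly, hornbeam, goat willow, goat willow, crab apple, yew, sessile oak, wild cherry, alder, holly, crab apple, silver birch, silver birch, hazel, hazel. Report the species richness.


Total individuals logged = 26
Distinct species (count of individuals): yew (2), Scots pine (2), sessile oak (2), ash (2), hornbeam (3), wild cherry (2), crab apple (3), silver birch (3), holly (2), goat willow (2), alder (1), hazel (2)
Species richness = number of distinct species = 12

12


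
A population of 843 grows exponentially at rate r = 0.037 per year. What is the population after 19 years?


r*t = 0.037 * 19 = 0.703
exp(0.703) = 2.01980
N = 843 * 2.01980 = 1702.69 ≈ 1703

1703


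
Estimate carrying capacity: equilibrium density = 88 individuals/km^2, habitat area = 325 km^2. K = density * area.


K = 88 * 325 = 28600 individuals

28600 individuals


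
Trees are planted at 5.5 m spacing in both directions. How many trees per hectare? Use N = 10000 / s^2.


N = 10000 / 5.5^2 = 10000 / 30.25 = 330.579 ≈ 331 trees/ha

331 trees/ha


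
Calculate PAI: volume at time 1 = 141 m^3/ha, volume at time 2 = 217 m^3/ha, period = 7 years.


PAI = (V2 - V1) / period = (217 - 141) / 7 = 76 / 7 = 10.8571 ≈ 10.86 m^3/ha/yr

10.86 m^3/ha/yr


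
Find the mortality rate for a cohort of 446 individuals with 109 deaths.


Mortality rate = 109 / 446 = 0.244395 ≈ 0.2444

0.2444


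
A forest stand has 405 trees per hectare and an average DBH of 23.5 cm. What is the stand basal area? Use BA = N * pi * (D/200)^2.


(D/200)^2 = (23.5/200)^2 = 0.1175^2 = 0.01380625
Individual BA = 3.141593 * 0.01380625 = 0.0433736 m^2
Stand BA = 405 * 0.0433736 = 17.5663 ≈ 17.57 m^2/ha

17.57 m^2/ha


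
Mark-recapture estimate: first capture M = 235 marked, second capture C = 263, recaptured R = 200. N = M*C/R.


N = M * C / R = 235 * 263 / 200 = 61805 / 200 = 309.03 ≈ 309

309 individuals


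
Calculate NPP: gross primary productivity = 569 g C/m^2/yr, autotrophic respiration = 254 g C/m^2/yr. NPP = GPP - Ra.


NPP = GPP - Ra = 569 - 254 = 315 g C/m^2/yr

315 g C/m^2/yr


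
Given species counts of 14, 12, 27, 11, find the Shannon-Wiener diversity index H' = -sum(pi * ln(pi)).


Total N = 14 + 12 + 27 + 11 = 64
Per-species terms:
  p = 14/64 = 0.218750; ln(p) = -1.519826; p*ln(p) = 0.218750 * (-1.519826) = -0.332462
  p = 12/64 = 0.187500; ln(p) = -1.673976; p*ln(p) = 0.187500 * (-1.673976) = -0.313871
  p = 27/64 = 0.421875; ln(p) = -0.863046; p*ln(p) = 0.421875 * (-0.863046) = -0.364098
  p = 11/64 = 0.171875; ln(p) = -1.760988; p*ln(p) = 0.171875 * (-1.760988) = -0.302670
sum(p*ln(p)) = (-0.332462) + (-0.313871) + (-0.364098) + (-0.302670) = -1.313101
H' = -(-1.313101) = 1.313101 ≈ 1.3131

1.3131


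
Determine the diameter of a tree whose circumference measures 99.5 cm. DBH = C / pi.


DBH = C / pi = 99.5 / 3.141593 = 31.6718 ≈ 31.67 cm

31.67 cm


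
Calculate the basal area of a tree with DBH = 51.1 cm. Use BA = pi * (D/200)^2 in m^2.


D/200 = 51.1/200 = 0.2555 m
(D/200)^2 = 0.2555^2 = 0.06528025
BA = 3.141593 * 0.06528025 = 0.205084 ≈ 0.2051 m^2

0.2051 m^2


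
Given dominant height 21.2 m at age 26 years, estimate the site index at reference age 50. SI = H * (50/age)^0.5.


50/26 = 1.92308
(1.92308)^0.5 = 1.38675
SI = 21.2 * 1.38675 = 29.3991 ≈ 29.4 m

29.4 m


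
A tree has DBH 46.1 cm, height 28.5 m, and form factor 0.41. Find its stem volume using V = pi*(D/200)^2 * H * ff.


(D/200)^2 = (46.1/200)^2 = 0.2305^2 = 0.05313025
BA = 3.141593 * 0.05313025 = 0.166914 m^2
V = 0.166914 * 28.5 * 0.41 = 1.95039 ≈ 1.950 m^3

1.950 m^3


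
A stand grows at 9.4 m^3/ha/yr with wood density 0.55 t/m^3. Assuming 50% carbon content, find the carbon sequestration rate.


C = 9.4 * 0.55 * 0.5 = 2.585 ≈ 2.59 t C/ha/yr

2.59 t C/ha/yr


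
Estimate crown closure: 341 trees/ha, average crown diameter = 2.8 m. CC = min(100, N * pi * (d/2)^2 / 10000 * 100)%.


(d/2)^2 = (2.8/2)^2 = 1.4^2 = 1.96
Crown area = 3.141593 * 1.96 = 6.15752 m^2
N * area / 10000 * 100 = 341 * 6.15752 / 10000 * 100 = 20.9971
CC = min(100, 20.9971) = 20.9971 ≈ 21.0%

21.0%


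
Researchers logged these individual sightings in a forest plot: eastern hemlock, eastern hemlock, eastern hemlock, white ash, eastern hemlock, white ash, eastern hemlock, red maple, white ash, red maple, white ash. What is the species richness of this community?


Total individuals logged = 11
Distinct species (count of individuals): eastern hemlock (5), white ash (4), red maple (2)
Species richness = number of distinct species = 3

3


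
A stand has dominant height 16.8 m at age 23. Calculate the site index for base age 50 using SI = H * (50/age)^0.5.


50/23 = 2.17391
(2.17391)^0.5 = 1.47442
SI = 16.8 * 1.47442 = 24.7703 ≈ 24.8 m

24.8 m


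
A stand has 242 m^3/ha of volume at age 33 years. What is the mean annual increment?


MAI = 242 / 33 = 7.3333 ≈ 7.33 m^3/ha/yr

7.33 m^3/ha/yr


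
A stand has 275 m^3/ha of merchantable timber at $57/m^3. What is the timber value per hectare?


Value = 275 * 57 = $15675/ha

$15675/ha


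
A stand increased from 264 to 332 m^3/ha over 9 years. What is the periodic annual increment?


PAI = (V2 - V1) / period = (332 - 264) / 9 = 68 / 9 = 7.5556 ≈ 7.56 m^3/ha/yr

7.56 m^3/ha/yr


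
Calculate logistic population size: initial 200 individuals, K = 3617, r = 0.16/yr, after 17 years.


(K - N0)/N0 = (3617 - 200)/200 = 3417/200 = 17.0850
r*t = 0.16 * 17 = 2.72; exp(-2.72) = 0.0658748
17.0850 * 0.0658748 = 1.12547
1 + 1.12547 = 2.12547
N = 3617 / 2.12547 = 1701.74 ≈ 1702

1702


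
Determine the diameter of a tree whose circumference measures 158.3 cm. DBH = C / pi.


DBH = C / pi = 158.3 / 3.141593 = 50.3884 ≈ 50.39 cm

50.39 cm


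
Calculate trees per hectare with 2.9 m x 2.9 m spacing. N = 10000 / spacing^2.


N = 10000 / 2.9^2 = 10000 / 8.41 = 1189.06 ≈ 1189 trees/ha

1189 trees/ha


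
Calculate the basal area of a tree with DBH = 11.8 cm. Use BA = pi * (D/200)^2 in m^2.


D/200 = 11.8/200 = 0.059 m
(D/200)^2 = 0.059^2 = 0.003481
BA = 3.141593 * 0.003481 = 0.0109359 ≈ 0.0109 m^2

0.0109 m^2


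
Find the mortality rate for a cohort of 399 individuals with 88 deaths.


Mortality rate = 88 / 399 = 0.220551 ≈ 0.2206

0.2206


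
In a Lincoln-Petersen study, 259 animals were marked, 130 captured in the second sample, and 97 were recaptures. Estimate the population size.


N = M * C / R = 259 * 130 / 97 = 33670 / 97 = 347.11 ≈ 347

347 individuals


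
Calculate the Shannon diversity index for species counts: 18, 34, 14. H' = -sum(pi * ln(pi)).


Total N = 18 + 34 + 14 = 66
Per-species terms:
  p = 18/66 = 0.272727; ln(p) = -1.299284; p*ln(p) = 0.272727 * (-1.299284) = -0.354350
  p = 34/66 = 0.515152; ln(p) = -0.663293; p*ln(p) = 0.515152 * (-0.663293) = -0.341697
  p = 14/66 = 0.212121; ln(p) = -1.550598; p*ln(p) = 0.212121 * (-1.550598) = -0.328914
sum(p*ln(p)) = (-0.354350) + (-0.341697) + (-0.328914) = -1.024961
H' = -(-1.024961) = 1.024961 ≈ 1.0250

1.0250


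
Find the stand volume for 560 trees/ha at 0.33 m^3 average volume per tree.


V_stand = 560 * 0.33 = 184.8 m^3/ha

184.8 m^3/ha


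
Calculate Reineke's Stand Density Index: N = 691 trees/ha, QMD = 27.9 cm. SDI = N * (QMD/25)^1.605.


QMD/25 = 27.9/25 = 1.116
(1.116)^1.605 = exp(1.605 * ln(1.116)) = exp(1.605 * 0.109751) = exp(0.176150) = 1.19262
SDI = 691 * 1.19262 = 824.100 ≈ 824

824


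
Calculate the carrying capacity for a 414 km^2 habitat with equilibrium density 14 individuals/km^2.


K = 14 * 414 = 5796 individuals

5796 individuals


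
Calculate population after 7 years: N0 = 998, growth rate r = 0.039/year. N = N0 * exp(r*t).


r*t = 0.039 * 7 = 0.273
exp(0.273) = 1.31390
N = 998 * 1.31390 = 1311.27 ≈ 1311

1311


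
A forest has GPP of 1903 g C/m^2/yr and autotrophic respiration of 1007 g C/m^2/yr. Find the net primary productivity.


NPP = GPP - Ra = 1903 - 1007 = 896 g C/m^2/yr

896 g C/m^2/yr


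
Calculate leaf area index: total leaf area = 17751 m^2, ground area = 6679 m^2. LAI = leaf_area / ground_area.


LAI = 17751 / 6679 = 2.6577 ≈ 2.66

2.66


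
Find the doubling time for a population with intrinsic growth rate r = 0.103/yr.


td = ln(2) / 0.103 = 0.693147 / 0.103 = 6.72958 ≈ 6.7 years

6.7 years


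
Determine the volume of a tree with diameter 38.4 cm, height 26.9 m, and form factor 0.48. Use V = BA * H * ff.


(D/200)^2 = (38.4/200)^2 = 0.192^2 = 0.036864
BA = 3.141593 * 0.036864 = 0.115812 m^2
V = 0.115812 * 26.9 * 0.48 = 1.49536 ≈ 1.495 m^3

1.495 m^3


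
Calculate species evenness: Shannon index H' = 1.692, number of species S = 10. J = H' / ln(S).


ln(10) = 2.30259
J = H' / ln(S) = 1.692 / 2.30259 = 0.734825 ≈ 0.7348

0.7348


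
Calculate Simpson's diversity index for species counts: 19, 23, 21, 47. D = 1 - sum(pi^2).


Total N = 19 + 23 + 21 + 47 = 110
Per-species terms:
  p = 19/110 = 0.172727; p^2 = 0.172727^2 = 0.029835
  p = 23/110 = 0.209091; p^2 = 0.209091^2 = 0.043719
  p = 21/110 = 0.190909; p^2 = 0.190909^2 = 0.036446
  p = 47/110 = 0.427273; p^2 = 0.427273^2 = 0.182562
sum(p^2) = 0.029835 + 0.043719 + 0.036446 + 0.182562 = 0.292562
D = 1 - 0.292562 = 0.707438 ≈ 0.7074

0.7074


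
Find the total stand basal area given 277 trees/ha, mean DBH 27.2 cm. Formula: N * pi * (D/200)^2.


(D/200)^2 = (27.2/200)^2 = 0.136^2 = 0.018496
Individual BA = 3.141593 * 0.018496 = 0.0581069 m^2
Stand BA = 277 * 0.0581069 = 16.0956 ≈ 16.10 m^2/ha

16.10 m^2/ha


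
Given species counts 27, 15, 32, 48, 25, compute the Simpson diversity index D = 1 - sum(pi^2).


Total N = 27 + 15 + 32 + 48 + 25 = 147
Per-species terms:
  p = 27/147 = 0.183673; p^2 = 0.183673^2 = 0.033736
  p = 15/147 = 0.102041; p^2 = 0.102041^2 = 0.010412
  p = 32/147 = 0.217687; p^2 = 0.217687^2 = 0.047388
  p = 48/147 = 0.326531; p^2 = 0.326531^2 = 0.106622
  p = 25/147 = 0.170068; p^2 = 0.170068^2 = 0.028923
sum(p^2) = 0.033736 + 0.010412 + 0.047388 + 0.106622 + 0.028923 = 0.227081
D = 1 - 0.227081 = 0.772919 ≈ 0.7729

0.7729


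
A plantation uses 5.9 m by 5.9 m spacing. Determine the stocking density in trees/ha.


N = 10000 / 5.9^2 = 10000 / 34.81 = 287.274 ≈ 287 trees/ha

287 trees/ha


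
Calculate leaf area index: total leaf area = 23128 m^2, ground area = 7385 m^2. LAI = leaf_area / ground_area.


LAI = 23128 / 7385 = 3.1318 ≈ 3.13

3.13


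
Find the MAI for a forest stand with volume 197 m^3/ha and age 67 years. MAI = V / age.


MAI = 197 / 67 = 2.9403 ≈ 2.94 m^3/ha/yr

2.94 m^3/ha/yr


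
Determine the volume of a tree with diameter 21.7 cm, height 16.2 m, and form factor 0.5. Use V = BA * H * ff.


(D/200)^2 = (21.7/200)^2 = 0.1085^2 = 0.01177225
BA = 3.141593 * 0.01177225 = 0.0369836 m^2
V = 0.0369836 * 16.2 * 0.5 = 0.299567 ≈ 0.300 m^3

0.300 m^3


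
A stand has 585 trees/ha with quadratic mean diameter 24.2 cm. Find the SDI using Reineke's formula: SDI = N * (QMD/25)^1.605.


QMD/25 = 24.2/25 = 0.968
(0.968)^1.605 = exp(1.605 * ln(0.968)) = exp(1.605 * (-0.0325232)) = exp(-0.0521997) = 0.949139
SDI = 585 * 0.949139 = 555.246 ≈ 555

555


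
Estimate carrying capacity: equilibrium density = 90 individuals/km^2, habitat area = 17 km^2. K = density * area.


K = 90 * 17 = 1530 individuals

1530 individuals


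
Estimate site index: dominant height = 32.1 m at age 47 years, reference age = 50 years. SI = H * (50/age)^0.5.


50/47 = 1.06383
(1.06383)^0.5 = 1.03142
SI = 32.1 * 1.03142 = 33.1086 ≈ 33.1 m

33.1 m


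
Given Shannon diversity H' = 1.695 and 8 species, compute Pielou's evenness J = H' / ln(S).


ln(8) = 2.07944
J = H' / ln(S) = 1.695 / 2.07944 = 0.815123 ≈ 0.8151

0.8151


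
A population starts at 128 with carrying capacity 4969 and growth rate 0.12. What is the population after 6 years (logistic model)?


(K - N0)/N0 = (4969 - 128)/128 = 4841/128 = 37.8203
r*t = 0.12 * 6 = 0.72; exp(-0.72) = 0.486752
37.8203 * 0.486752 = 18.4091
1 + 18.4091 = 19.4091
N = 4969 / 19.4091 = 256.014 ≈ 256

256


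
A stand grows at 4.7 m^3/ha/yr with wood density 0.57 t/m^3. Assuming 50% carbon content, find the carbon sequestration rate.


C = 4.7 * 0.57 * 0.5 = 1.3395 ≈ 1.34 t C/ha/yr

1.34 t C/ha/yr


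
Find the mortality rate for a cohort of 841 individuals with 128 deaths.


Mortality rate = 128 / 841 = 0.152200 ≈ 0.1522

0.1522


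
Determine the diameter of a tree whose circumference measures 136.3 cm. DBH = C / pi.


DBH = C / pi = 136.3 / 3.141593 = 43.3856 ≈ 43.39 cm

43.39 cm


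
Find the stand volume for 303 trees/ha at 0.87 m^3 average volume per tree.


V_stand = 303 * 0.87 = 263.61 ≈ 263.6 m^3/ha

263.6 m^3/ha


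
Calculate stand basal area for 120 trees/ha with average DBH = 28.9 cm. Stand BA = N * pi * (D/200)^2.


(D/200)^2 = (28.9/200)^2 = 0.1445^2 = 0.02088025
Individual BA = 3.141593 * 0.02088025 = 0.0655972 m^2
Stand BA = 120 * 0.0655972 = 7.87166 ≈ 7.87 m^2/ha

7.87 m^2/ha


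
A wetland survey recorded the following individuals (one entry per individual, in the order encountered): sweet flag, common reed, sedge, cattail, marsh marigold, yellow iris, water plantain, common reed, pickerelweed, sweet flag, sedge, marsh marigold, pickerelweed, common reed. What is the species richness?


Total individuals logged = 14
Distinct species (count of individuals): sweet flag (2), common reed (3), sedge (2), cattail (1), marsh marigold (2), yellow iris (1), water plantain (1), pickerelweed (2)
Species richness = number of distinct species = 8

8


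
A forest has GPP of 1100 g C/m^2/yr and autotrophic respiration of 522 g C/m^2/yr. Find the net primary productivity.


NPP = GPP - Ra = 1100 - 522 = 578 g C/m^2/yr

578 g C/m^2/yr


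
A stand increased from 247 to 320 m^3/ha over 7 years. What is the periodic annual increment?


PAI = (V2 - V1) / period = (320 - 247) / 7 = 73 / 7 = 10.4286 ≈ 10.43 m^3/ha/yr

10.43 m^3/ha/yr


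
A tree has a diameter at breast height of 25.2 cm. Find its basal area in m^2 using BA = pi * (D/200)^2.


D/200 = 25.2/200 = 0.126 m
(D/200)^2 = 0.126^2 = 0.015876
BA = 3.141593 * 0.015876 = 0.0498759 ≈ 0.0499 m^2

0.0499 m^2


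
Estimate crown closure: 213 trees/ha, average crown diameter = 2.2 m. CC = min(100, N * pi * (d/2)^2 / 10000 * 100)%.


(d/2)^2 = (2.2/2)^2 = 1.1^2 = 1.21
Crown area = 3.141593 * 1.21 = 3.80133 m^2
N * area / 10000 * 100 = 213 * 3.80133 / 10000 * 100 = 8.09683
CC = min(100, 8.09683) = 8.09683 ≈ 8.1%

8.1%


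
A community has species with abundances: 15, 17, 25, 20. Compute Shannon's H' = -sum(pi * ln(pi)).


Total N = 15 + 17 + 25 + 20 = 77
Per-species terms:
  p = 15/77 = 0.194805; ln(p) = -1.635756; p*ln(p) = 0.194805 * (-1.635756) = -0.318653
  p = 17/77 = 0.220779; ln(p) = -1.510593; p*ln(p) = 0.220779 * (-1.510593) = -0.333507
  p = 25/77 = 0.324675; ln(p) = -1.124931; p*ln(p) = 0.324675 * (-1.124931) = -0.365237
  p = 20/77 = 0.259740; ln(p) = -1.348074; p*ln(p) = 0.259740 * (-1.348074) = -0.350149
sum(p*ln(p)) = (-0.318653) + (-0.333507) + (-0.365237) + (-0.350149) = -1.367546
H' = -(-1.367546) = 1.367546 ≈ 1.3675

1.3675


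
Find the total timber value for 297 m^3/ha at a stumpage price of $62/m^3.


Value = 297 * 62 = $18414/ha

$18414/ha


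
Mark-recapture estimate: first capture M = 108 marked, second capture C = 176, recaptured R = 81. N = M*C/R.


N = M * C / R = 108 * 176 / 81 = 19008 / 81 = 234.67 ≈ 235

235 individuals


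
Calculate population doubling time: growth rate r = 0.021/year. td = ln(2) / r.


td = ln(2) / 0.021 = 0.693147 / 0.021 = 33.0070 ≈ 33.0 years

33.0 years


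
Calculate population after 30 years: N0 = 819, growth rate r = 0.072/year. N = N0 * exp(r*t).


r*t = 0.072 * 30 = 2.16
exp(2.16) = 8.67114
N = 819 * 8.67114 = 7101.66 ≈ 7102

7102


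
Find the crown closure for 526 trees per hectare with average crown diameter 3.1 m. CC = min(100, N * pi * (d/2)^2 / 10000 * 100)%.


(d/2)^2 = (3.1/2)^2 = 1.55^2 = 2.4025
Crown area = 3.141593 * 2.4025 = 7.54768 m^2
N * area / 10000 * 100 = 526 * 7.54768 / 10000 * 100 = 39.7008
CC = min(100, 39.7008) = 39.7008 ≈ 39.7%

39.7%


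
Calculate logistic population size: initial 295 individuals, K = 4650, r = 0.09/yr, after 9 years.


(K - N0)/N0 = (4650 - 295)/295 = 4355/295 = 14.7627
r*t = 0.09 * 9 = 0.81; exp(-0.81) = 0.444858
14.7627 * 0.444858 = 6.56731
1 + 6.56731 = 7.56731
N = 4650 / 7.56731 = 614.485 ≈ 614

614


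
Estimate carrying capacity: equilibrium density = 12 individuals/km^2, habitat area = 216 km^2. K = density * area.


K = 12 * 216 = 2592 individuals

2592 individuals


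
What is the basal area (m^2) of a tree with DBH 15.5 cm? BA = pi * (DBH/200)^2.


D/200 = 15.5/200 = 0.0775 m
(D/200)^2 = 0.0775^2 = 0.00600625
BA = 3.141593 * 0.00600625 = 0.0188692 ≈ 0.0189 m^2

0.0189 m^2


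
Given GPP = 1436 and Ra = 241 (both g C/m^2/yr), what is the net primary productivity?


NPP = GPP - Ra = 1436 - 241 = 1195 g C/m^2/yr

1195 g C/m^2/yr


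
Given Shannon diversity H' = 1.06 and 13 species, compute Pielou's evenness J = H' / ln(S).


ln(13) = 2.56495
J = H' / ln(S) = 1.06 / 2.56495 = 0.413263 ≈ 0.4133

0.4133


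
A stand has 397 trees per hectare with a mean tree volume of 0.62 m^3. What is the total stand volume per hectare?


V_stand = 397 * 0.62 = 246.14 ≈ 246.1 m^3/ha

246.1 m^3/ha


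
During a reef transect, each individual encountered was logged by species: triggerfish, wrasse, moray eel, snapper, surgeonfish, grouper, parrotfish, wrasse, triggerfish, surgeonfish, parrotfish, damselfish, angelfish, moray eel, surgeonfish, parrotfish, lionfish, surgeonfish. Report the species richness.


Total individuals logged = 18
Distinct species (count of individuals): triggerfish (2), wrasse (2), moray eel (2), snapper (1), surgeonfish (4), grouper (1), parrotfish (3), damselfish (1), angelfish (1), lionfish (1)
Species richness = number of distinct species = 10

10


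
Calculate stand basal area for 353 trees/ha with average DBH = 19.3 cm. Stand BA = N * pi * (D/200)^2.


(D/200)^2 = (19.3/200)^2 = 0.0965^2 = 0.00931225
Individual BA = 3.141593 * 0.00931225 = 0.0292553 m^2
Stand BA = 353 * 0.0292553 = 10.3271 ≈ 10.33 m^2/ha

10.33 m^2/ha


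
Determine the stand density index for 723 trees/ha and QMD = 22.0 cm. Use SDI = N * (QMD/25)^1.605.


QMD/25 = 22.0/25 = 0.88
(0.88)^1.605 = exp(1.605 * ln(0.88)) = exp(1.605 * (-0.127833)) = exp(-0.205172) = 0.814507
SDI = 723 * 0.814507 = 588.889 ≈ 589

589


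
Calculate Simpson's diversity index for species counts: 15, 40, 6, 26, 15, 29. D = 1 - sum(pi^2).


Total N = 15 + 40 + 6 + 26 + 15 + 29 = 131
Per-species terms:
  p = 15/131 = 0.114504; p^2 = 0.114504^2 = 0.013111
  p = 40/131 = 0.305344; p^2 = 0.305344^2 = 0.093235
  p = 6/131 = 0.045802; p^2 = 0.045802^2 = 0.002098
  p = 26/131 = 0.198473; p^2 = 0.198473^2 = 0.039392
  p = 15/131 = 0.114504; p^2 = 0.114504^2 = 0.013111
  p = 29/131 = 0.221374; p^2 = 0.221374^2 = 0.049006
sum(p^2) = 0.013111 + 0.093235 + 0.002098 + 0.039392 + 0.013111 + 0.049006 = 0.209953
D = 1 - 0.209953 = 0.790047 ≈ 0.7900

0.7900


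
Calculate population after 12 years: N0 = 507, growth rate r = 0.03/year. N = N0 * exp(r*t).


r*t = 0.03 * 12 = 0.36
exp(0.36) = 1.43333
N = 507 * 1.43333 = 726.698 ≈ 727

727


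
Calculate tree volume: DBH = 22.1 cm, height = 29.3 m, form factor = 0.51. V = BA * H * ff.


(D/200)^2 = (22.1/200)^2 = 0.1105^2 = 0.01221025
BA = 3.141593 * 0.01221025 = 0.0383596 m^2
V = 0.0383596 * 29.3 * 0.51 = 0.573208 ≈ 0.573 m^3

0.573 m^3


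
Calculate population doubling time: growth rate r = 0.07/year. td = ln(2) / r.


td = ln(2) / 0.07 = 0.693147 / 0.07 = 9.90210 ≈ 9.9 years

9.9 years


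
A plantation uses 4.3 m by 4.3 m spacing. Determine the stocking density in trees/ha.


N = 10000 / 4.3^2 = 10000 / 18.49 = 540.833 ≈ 541 trees/ha

541 trees/ha


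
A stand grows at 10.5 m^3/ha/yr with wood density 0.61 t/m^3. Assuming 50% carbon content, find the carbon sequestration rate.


C = 10.5 * 0.61 * 0.5 = 3.2025 ≈ 3.20 t C/ha/yr

3.20 t C/ha/yr


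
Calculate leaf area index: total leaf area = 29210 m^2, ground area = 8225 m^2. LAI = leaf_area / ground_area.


LAI = 29210 / 8225 = 3.5514 ≈ 3.55

3.55


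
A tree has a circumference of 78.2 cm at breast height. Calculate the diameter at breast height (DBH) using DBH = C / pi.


DBH = C / pi = 78.2 / 3.141593 = 24.8918 ≈ 24.89 cm

24.89 cm


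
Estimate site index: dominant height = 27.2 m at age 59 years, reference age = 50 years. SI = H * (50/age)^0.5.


50/59 = 0.847458
(0.847458)^0.5 = 0.920575
SI = 27.2 * 0.920575 = 25.0396 ≈ 25.0 m

25.0 m


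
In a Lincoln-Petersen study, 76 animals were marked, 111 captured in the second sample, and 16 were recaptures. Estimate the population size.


N = M * C / R = 76 * 111 / 16 = 8436 / 16 = 527.25 ≈ 527

527 individuals


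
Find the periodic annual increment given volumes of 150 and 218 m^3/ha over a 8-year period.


PAI = (V2 - V1) / period = (218 - 150) / 8 = 68 / 8 = 8.50 m^3/ha/yr

8.50 m^3/ha/yr


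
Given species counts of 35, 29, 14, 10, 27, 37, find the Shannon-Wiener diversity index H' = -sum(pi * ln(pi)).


Total N = 35 + 29 + 14 + 10 + 27 + 37 = 152
Per-species terms:
  p = 35/152 = 0.230263; ln(p) = -1.468533; p*ln(p) = 0.230263 * (-1.468533) = -0.338149
  p = 29/152 = 0.190789; ln(p) = -1.656587; p*ln(p) = 0.190789 * (-1.656587) = -0.316059
  p = 14/152 = 0.092105; ln(p) = -2.384826; p*ln(p) = 0.092105 * (-2.384826) = -0.219654
  p = 10/152 = 0.065789; ln(p) = -2.721303; p*ln(p) = 0.065789 * (-2.721303) = -0.179032
  p = 27/152 = 0.177632; ln(p) = -1.728041; p*ln(p) = 0.177632 * (-1.728041) = -0.306955
  p = 37/152 = 0.243421; ln(p) = -1.412963; p*ln(p) = 0.243421 * (-1.412963) = -0.343945
sum(p*ln(p)) = (-0.338149) + (-0.316059) + (-0.219654) + (-0.179032) + (-0.306955) + (-0.343945) = -1.703794
H' = -(-1.703794) = 1.703794 ≈ 1.7038

1.7038


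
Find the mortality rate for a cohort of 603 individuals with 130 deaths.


Mortality rate = 130 / 603 = 0.215589 ≈ 0.2156

0.2156


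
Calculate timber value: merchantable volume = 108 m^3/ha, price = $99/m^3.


Value = 108 * 99 = $10692/ha

$10692/ha


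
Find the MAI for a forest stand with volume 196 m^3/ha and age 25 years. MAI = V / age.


MAI = 196 / 25 = 7.84 m^3/ha/yr

7.84 m^3/ha/yr


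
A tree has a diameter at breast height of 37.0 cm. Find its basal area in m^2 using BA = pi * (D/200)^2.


D/200 = 37.0/200 = 0.185 m
(D/200)^2 = 0.185^2 = 0.034225
BA = 3.141593 * 0.034225 = 0.107521 ≈ 0.1075 m^2

0.1075 m^2


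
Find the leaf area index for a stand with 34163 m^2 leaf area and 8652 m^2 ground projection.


LAI = 34163 / 8652 = 3.9486 ≈ 3.95

3.95


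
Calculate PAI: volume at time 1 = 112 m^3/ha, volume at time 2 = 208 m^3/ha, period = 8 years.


PAI = (V2 - V1) / period = (208 - 112) / 8 = 96 / 8 = 12.00 m^3/ha/yr

12.00 m^3/ha/yr


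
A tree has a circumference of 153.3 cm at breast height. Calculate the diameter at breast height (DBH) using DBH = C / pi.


DBH = C / pi = 153.3 / 3.141593 = 48.7969 ≈ 48.80 cm

48.80 cm


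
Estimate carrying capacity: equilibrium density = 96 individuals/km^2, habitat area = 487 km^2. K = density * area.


K = 96 * 487 = 46752 individuals

46752 individuals


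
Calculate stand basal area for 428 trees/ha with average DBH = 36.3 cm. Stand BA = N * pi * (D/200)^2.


(D/200)^2 = (36.3/200)^2 = 0.1815^2 = 0.03294225
Individual BA = 3.141593 * 0.03294225 = 0.103491 m^2
Stand BA = 428 * 0.103491 = 44.2941 ≈ 44.29 m^2/ha

44.29 m^2/ha


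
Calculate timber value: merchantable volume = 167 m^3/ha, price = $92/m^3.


Value = 167 * 92 = $15364/ha

$15364/ha


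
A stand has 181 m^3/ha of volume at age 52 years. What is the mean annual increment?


MAI = 181 / 52 = 3.4808 ≈ 3.48 m^3/ha/yr

3.48 m^3/ha/yr


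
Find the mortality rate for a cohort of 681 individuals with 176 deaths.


Mortality rate = 176 / 681 = 0.258443 ≈ 0.2584

0.2584


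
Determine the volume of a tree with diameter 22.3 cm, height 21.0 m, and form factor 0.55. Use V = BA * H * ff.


(D/200)^2 = (22.3/200)^2 = 0.1115^2 = 0.01243225
BA = 3.141593 * 0.01243225 = 0.0390571 m^2
V = 0.0390571 * 21.0 * 0.55 = 0.451110 ≈ 0.451 m^3

0.451 m^3


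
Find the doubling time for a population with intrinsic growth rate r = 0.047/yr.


td = ln(2) / 0.047 = 0.693147 / 0.047 = 14.7478 ≈ 14.7 years

14.7 years


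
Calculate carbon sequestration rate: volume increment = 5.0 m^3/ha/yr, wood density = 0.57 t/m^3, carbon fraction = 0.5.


C = 5.0 * 0.57 * 0.5 = 1.425 ≈ 1.43 t C/ha/yr

1.43 t C/ha/yr


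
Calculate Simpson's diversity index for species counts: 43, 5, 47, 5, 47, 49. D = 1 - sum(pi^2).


Total N = 43 + 5 + 47 + 5 + 47 + 49 = 196
Per-species terms:
  p = 43/196 = 0.219388; p^2 = 0.219388^2 = 0.048131
  p = 5/196 = 0.025510; p^2 = 0.025510^2 = 0.000651
  p = 47/196 = 0.239796; p^2 = 0.239796^2 = 0.057502
  p = 5/196 = 0.025510; p^2 = 0.025510^2 = 0.000651
  p = 47/196 = 0.239796; p^2 = 0.239796^2 = 0.057502
  p = 49/196 = 0.250000; p^2 = 0.250000^2 = 0.062500
sum(p^2) = 0.048131 + 0.000651 + 0.057502 + 0.000651 + 0.057502 + 0.062500 = 0.226937
D = 1 - 0.226937 = 0.773063 ≈ 0.7731

0.7731


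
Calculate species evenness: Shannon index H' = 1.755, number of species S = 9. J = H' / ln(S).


ln(9) = 2.19722
J = H' / ln(S) = 1.755 / 2.19722 = 0.798737 ≈ 0.7987

0.7987


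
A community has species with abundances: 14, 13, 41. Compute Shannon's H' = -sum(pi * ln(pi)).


Total N = 14 + 13 + 41 = 68
Per-species terms:
  p = 14/68 = 0.205882; ln(p) = -1.580452; p*ln(p) = 0.205882 * (-1.580452) = -0.325387
  p = 13/68 = 0.191176; ln(p) = -1.654561; p*ln(p) = 0.191176 * (-1.654561) = -0.316312
  p = 41/68 = 0.602941; ln(p) = -0.505936; p*ln(p) = 0.602941 * (-0.505936) = -0.305050
sum(p*ln(p)) = (-0.325387) + (-0.316312) + (-0.305050) = -0.946749
H' = -(-0.946749) = 0.946749 ≈ 0.9467

0.9467
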